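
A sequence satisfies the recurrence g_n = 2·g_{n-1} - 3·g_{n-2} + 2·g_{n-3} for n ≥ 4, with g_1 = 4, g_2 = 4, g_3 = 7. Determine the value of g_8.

10

Applying the relation repeatedly:
g_4 = 10, g_5 = 7, g_6 = -2, g_7 = -5, g_8 = 10.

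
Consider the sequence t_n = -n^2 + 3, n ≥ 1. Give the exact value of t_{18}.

t_{18} = -1·18^2 + 3 = -321.

-321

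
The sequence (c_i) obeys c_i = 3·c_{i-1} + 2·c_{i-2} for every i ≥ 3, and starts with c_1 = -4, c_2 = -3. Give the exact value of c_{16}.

-239448513

c_3 = -17  c_4 = -57  c_5 = -205  …  c_{13} = -5300221  c_{14} = -18877017  c_{15} = -67231493  c_{16} = -239448513.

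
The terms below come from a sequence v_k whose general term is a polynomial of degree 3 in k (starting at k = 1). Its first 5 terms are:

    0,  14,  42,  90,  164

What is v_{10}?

1134

1st diffs: 14, 28, 48, 74.
2nd diffs: 14, 20, 26.
3rd diffs: 6, 6 (constant).
Newton forward-difference form: v_k = 14·C(k-1,1) + 14·C(k-1,2) + 6·C(k-1,3).
At k = 10: k-1 = 9, so v_{10} = 126 + 504 + 504 = 1134.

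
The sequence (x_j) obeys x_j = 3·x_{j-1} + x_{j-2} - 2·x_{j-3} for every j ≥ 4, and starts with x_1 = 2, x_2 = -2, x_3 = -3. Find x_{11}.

-41212

Step forward from the initial values:
x_4 = -15, x_5 = -44, x_6 = -141, x_7 = -437, x_8 = -1364, x_9 = -4247, x_{10} = -13231, x_{11} = -41212.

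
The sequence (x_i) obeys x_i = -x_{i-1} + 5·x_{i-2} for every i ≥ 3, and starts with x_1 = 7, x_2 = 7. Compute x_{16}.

Applying the relation repeatedly:
x_3 = 28; x_4 = 7; x_5 = 133; …; x_{13} = 276703; x_{14} = -743393; x_{15} = 2126908; x_{16} = -5843873.

-5843873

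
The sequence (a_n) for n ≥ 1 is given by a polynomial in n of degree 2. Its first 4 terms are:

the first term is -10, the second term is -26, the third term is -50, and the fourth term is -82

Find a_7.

-226

1st diffs: -16, -24, -32.
2nd diffs: -8, -8 (constant).
Newton forward-difference form: a_n = -10 + (-16)·C(n-1,1) + (-8)·C(n-1,2).
At n = 7: n-1 = 6, so a_7 = -10 - 96 - 120 = -226.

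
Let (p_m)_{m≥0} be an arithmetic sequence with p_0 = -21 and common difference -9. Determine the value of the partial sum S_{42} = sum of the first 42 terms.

p_m = -21 + (m - 0)·(-9).
p_{41} = -390; S = 42·(-21 + (-390))/2 = -8631.

-8631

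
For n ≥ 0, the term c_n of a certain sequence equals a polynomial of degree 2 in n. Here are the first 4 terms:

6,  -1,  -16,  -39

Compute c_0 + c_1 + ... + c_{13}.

-3465

1st diffs: -7, -15, -23.
2nd diffs: -8, -8 (constant).
Newton forward-difference form: c_n = 6 + (-7)·C(n,1) + (-8)·C(n,2).
Continuing: …, -70, -109, -156, -211, …, c_{13} = -709.
Summing n = 0..13 (14 terms) gives -3465.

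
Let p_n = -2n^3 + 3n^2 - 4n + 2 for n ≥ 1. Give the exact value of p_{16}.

p_{16} = -2·16^3 + 3·16^2 - 4·16 + 2 = -7486.

-7486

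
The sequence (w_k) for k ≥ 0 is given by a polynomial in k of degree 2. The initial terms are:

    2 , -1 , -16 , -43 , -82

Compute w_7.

-271

1st diffs: -3, -15, -27, -39.
2nd diffs: -12, -12, -12 (constant).
So w_k = -6k^2 + 3k + 2.
Evaluating at k = 7 gives w_7 = -271.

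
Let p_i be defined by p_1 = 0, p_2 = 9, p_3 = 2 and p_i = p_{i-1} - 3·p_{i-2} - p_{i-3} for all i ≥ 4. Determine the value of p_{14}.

Step forward from the initial values:
p_4 = -25; p_5 = -40; p_6 = 33; …; p_{11} = 242; p_{12} = 3639; p_{13} = 3896; p_{14} = -7263.

-7263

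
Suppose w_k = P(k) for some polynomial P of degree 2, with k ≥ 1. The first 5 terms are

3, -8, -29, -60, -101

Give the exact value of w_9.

-365

1st diffs: -11, -21, -31, -41.
2nd diffs: -10, -10, -10 (constant).
So w_k = -5k^2 + 4k + 4.
Evaluating at k = 9 gives w_9 = -365.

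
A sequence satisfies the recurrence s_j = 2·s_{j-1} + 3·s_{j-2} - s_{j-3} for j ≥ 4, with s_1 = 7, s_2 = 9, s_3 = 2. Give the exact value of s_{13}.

269100

Applying the relation repeatedly:
s_4 = 24;  s_5 = 45;  s_6 = 160;  s_7 = 431;  s_8 = 1297;  s_9 = 3727;  s_{10} = 10914;  s_{11} = 31712;  s_{12} = 92439;  s_{13} = 269100.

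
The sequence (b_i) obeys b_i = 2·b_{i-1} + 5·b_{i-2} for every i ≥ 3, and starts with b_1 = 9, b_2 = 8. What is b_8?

24902

Applying the relation repeatedly:
b_3 = 61, b_4 = 162, b_5 = 629, b_6 = 2068, b_7 = 7281, b_8 = 24902.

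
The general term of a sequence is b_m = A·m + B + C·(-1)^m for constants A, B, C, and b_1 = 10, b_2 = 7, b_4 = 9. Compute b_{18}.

23

At m = 1, 2, 4: A + B - C = 10; 2A + B + C = 7; 4A + B + C = 9.
Subtracting the first from the second: A + 2C = -3.
Subtracting the second from the third: 2A = 2.
Solving: C = -2, A = 1, then B = 7.
So b_m = 1·m + 7 + (-2)·(-1)^m; at m=18 this is 23.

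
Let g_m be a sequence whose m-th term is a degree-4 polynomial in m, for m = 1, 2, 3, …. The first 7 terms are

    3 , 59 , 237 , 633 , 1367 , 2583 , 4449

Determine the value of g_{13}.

1st diffs: 56, 178, 396, 734, 1216, 1866.
2nd diffs: 122, 218, 338, 482, 650.
3rd diffs: 96, 120, 144, 168.
4th diffs: 24, 24, 24 (constant).
Newton forward-difference form: g_m = 3 + 56·C(m-1,1) + 122·C(m-1,2) + 96·C(m-1,3) + 24·C(m-1,4).
At m = 13: m-1 = 12, so g_{13} = 3 + 672 + 8052 + 21120 + 11880 = 41727.

41727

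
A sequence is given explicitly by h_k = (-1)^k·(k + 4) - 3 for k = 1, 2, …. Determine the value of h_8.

(-1)^8 = 1; k + 4 at k=8 is 12; so h_8 = 9.

9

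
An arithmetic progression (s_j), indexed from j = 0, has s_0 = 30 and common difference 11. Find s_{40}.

s_j = 30 + (j - 0)·11.
s_{40} = 30 + 40·11 = 470.

470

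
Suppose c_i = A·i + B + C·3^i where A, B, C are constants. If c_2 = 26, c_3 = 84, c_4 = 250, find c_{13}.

4783012

Plug in i = 2, 3, 4: 2A + B + 9C = 26; 3A + B + 27C = 84; 4A + B + 81C = 250.
Subtracting the first from the second: A + 18C = 58.
Subtracting the second from the third: A + 54C = 166.
Solving: C = 3, A = 4, then B = -9.
Hence c_{13} = 4·13 + (-9) + 3·1594323 = 4783012.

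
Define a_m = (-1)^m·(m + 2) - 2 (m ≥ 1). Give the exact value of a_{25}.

(-1)^25 = -1; m + 2 at m=25 is 27; so a_{25} = -29.

-29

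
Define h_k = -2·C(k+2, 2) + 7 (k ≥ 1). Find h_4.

-23

C(6, 2) = 15, so h_4 = -23.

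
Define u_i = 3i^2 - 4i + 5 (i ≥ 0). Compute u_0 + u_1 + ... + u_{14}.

Over i = 0..14: Σi = 105, Σi² = 1015.
Total = (3)·1015 + (-4)·105 + (5)·15 = 2700.

2700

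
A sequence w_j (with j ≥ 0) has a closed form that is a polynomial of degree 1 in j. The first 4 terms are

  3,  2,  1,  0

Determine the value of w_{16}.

1st diffs: -1, -1, -1 (constant).
So w_j = -j + 3.
Evaluating at j = 16 gives w_{16} = -13.

-13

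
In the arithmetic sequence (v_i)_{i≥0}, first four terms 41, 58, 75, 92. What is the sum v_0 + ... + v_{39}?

Common difference d = 17.
v_i = 41 + (i - 0)·17.
v_{39} = 704; S = 40·(41 + 704)/2 = 14900.

14900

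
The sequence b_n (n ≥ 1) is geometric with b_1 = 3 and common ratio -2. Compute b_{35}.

51539607552

b_n = 3·(-2)^(n-1).
b_{35} = 3·(-2)^34 = 51539607552.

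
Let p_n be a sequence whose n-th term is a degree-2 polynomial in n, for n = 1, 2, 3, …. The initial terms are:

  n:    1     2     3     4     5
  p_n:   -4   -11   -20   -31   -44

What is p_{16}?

1st diffs: -7, -9, -11, -13.
2nd diffs: -2, -2, -2 (constant).
Newton forward-difference form: p_n = -4 + (-7)·C(n-1,1) + (-2)·C(n-1,2).
At n = 16: n-1 = 15, so p_{16} = -4 - 105 - 210 = -319.

-319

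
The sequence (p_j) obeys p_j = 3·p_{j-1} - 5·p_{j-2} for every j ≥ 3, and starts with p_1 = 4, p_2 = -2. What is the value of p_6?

Step forward from the initial values:
p_3 = -26  p_4 = -68  p_5 = -74  p_6 = 118.

118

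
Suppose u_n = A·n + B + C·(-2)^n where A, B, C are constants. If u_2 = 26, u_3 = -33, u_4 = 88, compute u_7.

-629

Plug in n = 2, 3, 4: 2A + B + 4C = 26; 3A + B - 8C = -33; 4A + B + 16C = 88.
Subtracting the first from the second: A - 12C = -59.
Subtracting the second from the third: A + 24C = 121.
Solving: C = 5, A = 1, then B = 4.
Hence u_7 = 1·7 + 4 + 5·(-128) = -629.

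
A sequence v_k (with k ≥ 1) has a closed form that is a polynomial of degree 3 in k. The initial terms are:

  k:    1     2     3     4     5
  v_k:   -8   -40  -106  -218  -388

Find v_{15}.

1st diffs: -32, -66, -112, -170.
2nd diffs: -34, -46, -58.
3rd diffs: -12, -12 (constant).
Newton forward-difference form: v_k = -8 + (-32)·C(k-1,1) + (-34)·C(k-1,2) + (-12)·C(k-1,3).
At k = 15: k-1 = 14, so v_{15} = -8 - 448 - 3094 - 4368 = -7918.

-7918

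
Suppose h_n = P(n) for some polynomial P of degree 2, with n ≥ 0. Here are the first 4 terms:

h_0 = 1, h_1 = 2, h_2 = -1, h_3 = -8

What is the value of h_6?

1st diffs: 1, -3, -7.
2nd diffs: -4, -4 (constant).
So h_n = -2n^2 + 3n + 1.
Evaluating at n = 6 gives h_6 = -53.

-53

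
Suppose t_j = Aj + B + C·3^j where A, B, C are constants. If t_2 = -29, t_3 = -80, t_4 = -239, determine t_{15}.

Plug in j = 2, 3, 4: 2A + B + 9C = -29; 3A + B + 27C = -80; 4A + B + 81C = -239.
Subtracting the first from the second: A + 18C = -51.
Subtracting the second from the third: A + 54C = -159.
Solving: C = -3, A = 3, then B = -8.
So t_j = 3·j + (-8) + (-3)·3^j; at j=15 this is -43046684.

-43046684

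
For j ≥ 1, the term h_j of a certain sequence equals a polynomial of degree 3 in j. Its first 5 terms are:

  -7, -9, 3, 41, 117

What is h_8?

693

1st diffs: -2, 12, 38, 76.
2nd diffs: 14, 26, 38.
3rd diffs: 12, 12 (constant).
So h_j = 2j^3 - 5j^2 - j - 3.
Evaluating at j = 8 gives h_8 = 693.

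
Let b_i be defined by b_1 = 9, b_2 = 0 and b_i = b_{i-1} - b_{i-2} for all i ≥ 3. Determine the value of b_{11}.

Applying the relation repeatedly:
b_3 = -9  b_4 = -9  b_5 = 0  b_6 = 9  b_7 = 9  b_8 = 0  b_9 = -9  b_{10} = -9  b_{11} = 0.

0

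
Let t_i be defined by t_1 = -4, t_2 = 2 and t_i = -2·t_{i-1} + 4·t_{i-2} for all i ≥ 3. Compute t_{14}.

6627328

Iterate the recurrence:
t_3 = -20  t_4 = 48  t_5 = -176  …  t_{11} = -195584  t_{12} = 632832  t_{13} = -2048000  t_{14} = 6627328.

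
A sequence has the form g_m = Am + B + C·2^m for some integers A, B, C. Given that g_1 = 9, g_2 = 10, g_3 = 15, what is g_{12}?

Plug in m = 1, 2, 3: A + B + 2C = 9; 2A + B + 4C = 10; 3A + B + 8C = 15.
Subtracting the first from the second: A + 2C = 1.
Subtracting the second from the third: A + 4C = 5.
Solving: C = 2, A = -3, then B = 8.
Therefore g_{12} = -36 + 8 + 2·4096 = 8164.

8164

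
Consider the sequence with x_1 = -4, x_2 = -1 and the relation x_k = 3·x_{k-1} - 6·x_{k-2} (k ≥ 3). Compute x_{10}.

12069

x_3 = 21  x_4 = 69  x_5 = 81  x_6 = -171  x_7 = -999  x_8 = -1971  x_9 = 81  x_{10} = 12069.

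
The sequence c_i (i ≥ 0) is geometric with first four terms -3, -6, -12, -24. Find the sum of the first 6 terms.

Common ratio r = 2.
c_i = (-3)·2^(i-0).
S = (-3)·(2^6 - 1)/(2 - 1) = (-3)·(64 - 1)/(1) = -189.

-189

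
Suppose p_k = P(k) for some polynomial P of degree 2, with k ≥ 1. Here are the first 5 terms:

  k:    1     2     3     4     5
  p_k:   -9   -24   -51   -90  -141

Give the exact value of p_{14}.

-1140

1st diffs: -15, -27, -39, -51.
2nd diffs: -12, -12, -12 (constant).
Newton forward-difference form: p_k = -9 + (-15)·C(k-1,1) + (-12)·C(k-1,2).
At k = 14: k-1 = 13, so p_{14} = -9 - 195 - 936 = -1140.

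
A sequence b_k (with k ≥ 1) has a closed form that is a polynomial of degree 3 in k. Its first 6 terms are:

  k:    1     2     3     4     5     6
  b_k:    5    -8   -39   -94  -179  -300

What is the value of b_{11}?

-1655

1st diffs: -13, -31, -55, -85, -121.
2nd diffs: -18, -24, -30, -36.
3rd diffs: -6, -6, -6 (constant).
Newton forward-difference form: b_k = 5 + (-13)·C(k-1,1) + (-18)·C(k-1,2) + (-6)·C(k-1,3).
At k = 11: k-1 = 10, so b_{11} = 5 - 130 - 810 - 720 = -1655.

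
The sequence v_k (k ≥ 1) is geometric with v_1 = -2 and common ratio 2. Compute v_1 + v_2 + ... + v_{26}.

-134217726

v_k = (-2)·2^(k-1).
S = (-2)·(2^26 - 1)/(2 - 1) = (-2)·(67108864 - 1)/(1) = -134217726.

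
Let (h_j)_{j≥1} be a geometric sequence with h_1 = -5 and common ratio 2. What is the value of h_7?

h_j = (-5)·2^(j-1).
h_7 = (-5)·2^6 = -320.

-320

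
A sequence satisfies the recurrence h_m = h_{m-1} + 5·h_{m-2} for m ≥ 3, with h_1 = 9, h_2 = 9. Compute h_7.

2709

Iterate the recurrence:
h_3 = 54;  h_4 = 99;  h_5 = 369;  h_6 = 864;  h_7 = 2709.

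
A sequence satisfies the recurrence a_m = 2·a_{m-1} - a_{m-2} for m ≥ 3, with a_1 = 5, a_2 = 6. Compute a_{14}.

Compute successive terms:
a_3 = 7;  a_4 = 8;  a_5 = 9;  …;  a_{11} = 15;  a_{12} = 16;  a_{13} = 17;  a_{14} = 18.
(Characteristic roots are 1 and 1.)

18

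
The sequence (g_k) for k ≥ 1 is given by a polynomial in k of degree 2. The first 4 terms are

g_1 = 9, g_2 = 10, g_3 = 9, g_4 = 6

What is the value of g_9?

-39

1st diffs: 1, -1, -3.
2nd diffs: -2, -2 (constant).
So g_k = -k^2 + 4k + 6.
Evaluating at k = 9 gives g_9 = -39.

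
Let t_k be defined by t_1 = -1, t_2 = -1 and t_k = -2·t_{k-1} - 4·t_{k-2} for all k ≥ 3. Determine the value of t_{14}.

-4096

t_3 = 6  t_4 = -8  t_5 = -8  …  t_{11} = -512  t_{12} = 3072  t_{13} = -4096  t_{14} = -4096.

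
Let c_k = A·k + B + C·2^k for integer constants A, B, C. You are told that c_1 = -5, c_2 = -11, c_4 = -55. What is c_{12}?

The three given values yield: A + B + 2C = -5; 2A + B + 4C = -11; 4A + B + 16C = -55.
Subtracting the first from the second: A + 2C = -6.
Subtracting the second from the third: 2A + 12C = -44.
Solving: C = -4, A = 2, then B = 1.
Therefore c_{12} = 24 + 1 + (-4)·4096 = -16359.

-16359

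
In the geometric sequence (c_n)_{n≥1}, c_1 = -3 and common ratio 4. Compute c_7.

-12288

c_n = (-3)·4^(n-1).
c_7 = (-3)·4^6 = -12288.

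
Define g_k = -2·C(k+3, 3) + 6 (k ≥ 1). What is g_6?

-162

C(9, 3) = 84, so g_6 = -162.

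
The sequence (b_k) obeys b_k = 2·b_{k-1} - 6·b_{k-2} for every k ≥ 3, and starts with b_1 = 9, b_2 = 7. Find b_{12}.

169312

b_3 = -40;  b_4 = -122;  b_5 = -4;  b_6 = 724;  b_7 = 1472;  b_8 = -1400;  b_9 = -11632;  b_{10} = -14864;  b_{11} = 40064;  b_{12} = 169312.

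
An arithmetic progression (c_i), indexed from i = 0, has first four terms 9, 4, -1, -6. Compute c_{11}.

-46

Common difference d = -5.
c_i = 9 + (i - 0)·(-5).
c_{11} = 9 + 11·(-5) = -46.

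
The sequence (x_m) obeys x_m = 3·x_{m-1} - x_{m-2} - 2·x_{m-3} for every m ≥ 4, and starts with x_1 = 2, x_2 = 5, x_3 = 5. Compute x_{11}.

-1417

Step forward from the initial values:
x_4 = 6; x_5 = 3; x_6 = -7; x_7 = -36; x_8 = -107; x_9 = -271; x_{10} = -634; x_{11} = -1417.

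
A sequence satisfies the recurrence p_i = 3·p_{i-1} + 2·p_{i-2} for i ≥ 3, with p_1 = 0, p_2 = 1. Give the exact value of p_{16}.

p_3 = 3;  p_4 = 11;  p_5 = 39;  …;  p_{13} = 1010295;  p_{14} = 3598219;  p_{15} = 12815247;  p_{16} = 45642179.

45642179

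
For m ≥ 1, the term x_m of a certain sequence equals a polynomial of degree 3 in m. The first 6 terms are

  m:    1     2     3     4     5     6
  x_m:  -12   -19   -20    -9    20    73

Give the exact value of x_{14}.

1st diffs: -7, -1, 11, 29, 53.
2nd diffs: 6, 12, 18, 24.
3rd diffs: 6, 6, 6 (constant).
Newton forward-difference form: x_m = -12 + (-7)·C(m-1,1) + 6·C(m-1,2) + 6·C(m-1,3).
At m = 14: m-1 = 13, so x_{14} = -12 - 91 + 468 + 1716 = 2081.

2081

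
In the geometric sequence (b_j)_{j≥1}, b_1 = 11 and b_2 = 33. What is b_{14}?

Common ratio r = 3.
b_j = 11·3^(j-1).
b_{14} = 11·3^13 = 17537553.

17537553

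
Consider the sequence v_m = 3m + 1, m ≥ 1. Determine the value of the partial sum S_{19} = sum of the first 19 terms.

589

Over m = 1..19: Σm = 190.
Total = (3)·190 + (1)·19 = 589.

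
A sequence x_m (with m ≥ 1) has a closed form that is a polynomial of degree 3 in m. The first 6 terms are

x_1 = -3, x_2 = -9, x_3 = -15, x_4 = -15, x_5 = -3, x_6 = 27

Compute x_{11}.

1st diffs: -6, -6, 0, 12, 30.
2nd diffs: 0, 6, 12, 18.
3rd diffs: 6, 6, 6 (constant).
Newton forward-difference form: x_m = -3 + (-6)·C(m-1,1) + 6·C(m-1,3).
At m = 11: m-1 = 10, so x_{11} = -3 - 60 + 720 = 657.

657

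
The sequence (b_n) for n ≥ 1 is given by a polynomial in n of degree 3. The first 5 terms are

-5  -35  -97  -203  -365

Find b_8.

1st diffs: -30, -62, -106, -162.
2nd diffs: -32, -44, -56.
3rd diffs: -12, -12 (constant).
So b_n = -2n^3 - 4n^2 - 4n + 5.
Evaluating at n = 8 gives b_8 = -1307.

-1307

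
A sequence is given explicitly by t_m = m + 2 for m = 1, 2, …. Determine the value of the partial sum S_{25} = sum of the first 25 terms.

Over m = 1..25: Σm = 325.
Total = (1)·325 + (2)·25 = 375.

375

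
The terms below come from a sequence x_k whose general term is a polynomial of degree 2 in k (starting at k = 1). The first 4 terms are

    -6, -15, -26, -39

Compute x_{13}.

-246

1st diffs: -9, -11, -13.
2nd diffs: -2, -2 (constant).
So x_k = -k^2 - 6k + 1.
Evaluating at k = 13 gives x_{13} = -246.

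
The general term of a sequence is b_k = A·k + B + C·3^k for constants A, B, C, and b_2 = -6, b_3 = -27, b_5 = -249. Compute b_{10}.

-59070

Write the equations: 2A + B + 9C = -6; 3A + B + 27C = -27; 5A + B + 243C = -249.
Subtracting the first from the second: A + 18C = -21.
Subtracting the second from the third: 2A + 216C = -222.
Solving: C = -1, A = -3, then B = 9.
Therefore b_{10} = -30 + 9 + (-1)·59049 = -59070.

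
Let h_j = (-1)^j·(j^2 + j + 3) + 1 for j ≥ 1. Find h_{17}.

-308

(-1)^17 = -1; j^2 + j + 3 at j=17 is 309; so h_{17} = -308.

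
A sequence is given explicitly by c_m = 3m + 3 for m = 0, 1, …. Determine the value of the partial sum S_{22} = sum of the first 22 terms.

759

Over m = 0..21: Σm = 231.
Total = (3)·231 + (3)·22 = 759.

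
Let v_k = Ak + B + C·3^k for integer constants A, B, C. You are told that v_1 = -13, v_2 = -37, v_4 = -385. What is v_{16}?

-215233513

The three given values yield: A + B + 3C = -13; 2A + B + 9C = -37; 4A + B + 81C = -385.
Subtracting the first from the second: A + 6C = -24.
Subtracting the second from the third: 2A + 72C = -348.
Solving: C = -5, A = 6, then B = -4.
Hence v_{16} = 6·16 + (-4) + (-5)·43046721 = -215233513.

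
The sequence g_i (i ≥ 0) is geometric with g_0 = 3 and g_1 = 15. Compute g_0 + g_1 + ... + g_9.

7324218

Common ratio r = 5.
g_i = 3·5^(i-0).
S = 3·(5^10 - 1)/(5 - 1) = 3·(9765625 - 1)/(4) = 7324218.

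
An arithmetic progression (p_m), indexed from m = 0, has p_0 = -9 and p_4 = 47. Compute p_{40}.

551

Common difference d = (47 - (-9)) / (4 - 0) = 14.
p_m = -9 + (m - 0)·14.
p_{40} = -9 + 40·14 = 551.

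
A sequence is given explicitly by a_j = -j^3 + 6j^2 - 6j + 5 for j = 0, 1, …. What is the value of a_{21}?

a_{21} = -1·21^3 + 6·21^2 - 6·21 + 5 = -6736.

-6736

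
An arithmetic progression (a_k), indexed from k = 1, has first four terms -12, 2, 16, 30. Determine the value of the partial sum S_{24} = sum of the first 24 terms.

Common difference d = 14.
a_k = -12 + (k - 1)·14.
a_{24} = 310; S = 24·(-12 + 310)/2 = 3576.

3576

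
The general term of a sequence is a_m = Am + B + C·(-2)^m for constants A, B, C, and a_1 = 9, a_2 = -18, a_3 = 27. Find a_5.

117

The three given values yield: A + B - 2C = 9; 2A + B + 4C = -18; 3A + B - 8C = 27.
Subtracting the first from the second: A + 6C = -27.
Subtracting the second from the third: A - 12C = 45.
Solving: C = -4, A = -3, then B = 4.
So a_m = -3·m + 4 + (-4)·(-2)^m; at m=5 this is 117.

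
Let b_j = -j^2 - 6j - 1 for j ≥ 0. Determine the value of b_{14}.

b_{14} = -1·14^2 - 6·14 - 1 = -281.

-281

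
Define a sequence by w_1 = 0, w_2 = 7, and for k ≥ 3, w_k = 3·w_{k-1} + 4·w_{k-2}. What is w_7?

Step forward from the initial values:
w_3 = 21  w_4 = 91  w_5 = 357  w_6 = 1435  w_7 = 5733.
(Characteristic roots are 4 and -1.)

5733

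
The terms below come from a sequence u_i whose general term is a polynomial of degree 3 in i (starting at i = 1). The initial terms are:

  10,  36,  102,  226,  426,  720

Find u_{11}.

1st diffs: 26, 66, 124, 200, 294.
2nd diffs: 40, 58, 76, 94.
3rd diffs: 18, 18, 18 (constant).
So u_i = 3i^3 + 2i^2 - i + 6.
Evaluating at i = 11 gives u_{11} = 4230.

4230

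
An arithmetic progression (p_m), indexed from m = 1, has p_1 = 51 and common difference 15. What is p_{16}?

p_m = 51 + (m - 1)·15.
p_{16} = 51 + 15·15 = 276.

276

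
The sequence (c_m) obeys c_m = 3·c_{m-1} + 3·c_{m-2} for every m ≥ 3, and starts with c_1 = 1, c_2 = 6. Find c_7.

c_3 = 21, c_4 = 81, c_5 = 306, c_6 = 1161, c_7 = 4401.

4401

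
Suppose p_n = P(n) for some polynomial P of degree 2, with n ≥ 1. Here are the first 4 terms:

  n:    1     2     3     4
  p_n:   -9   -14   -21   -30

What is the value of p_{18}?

-366

1st diffs: -5, -7, -9.
2nd diffs: -2, -2 (constant).
Newton forward-difference form: p_n = -9 + (-5)·C(n-1,1) + (-2)·C(n-1,2).
At n = 18: n-1 = 17, so p_{18} = -9 - 85 - 272 = -366.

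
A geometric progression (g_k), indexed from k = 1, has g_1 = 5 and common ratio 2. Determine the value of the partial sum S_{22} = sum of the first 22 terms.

g_k = 5·2^(k-1).
S = 5·(2^22 - 1)/(2 - 1) = 5·(4194304 - 1)/(1) = 20971515.

20971515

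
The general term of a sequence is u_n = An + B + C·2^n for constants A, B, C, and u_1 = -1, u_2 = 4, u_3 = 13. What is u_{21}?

Write the equations: A + B + 2C = -1; 2A + B + 4C = 4; 3A + B + 8C = 13.
Subtracting the first from the second: A + 2C = 5.
Subtracting the second from the third: A + 4C = 9.
Solving: C = 2, A = 1, then B = -6.
Therefore u_{21} = 21 + (-6) + 2·2097152 = 4194319.

4194319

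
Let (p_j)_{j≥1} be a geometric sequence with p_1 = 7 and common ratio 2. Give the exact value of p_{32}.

p_j = 7·2^(j-1).
p_{32} = 7·2^31 = 15032385536.

15032385536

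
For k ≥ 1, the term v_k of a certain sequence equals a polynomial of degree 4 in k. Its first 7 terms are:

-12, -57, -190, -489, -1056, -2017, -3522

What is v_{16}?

-78177

1st diffs: -45, -133, -299, -567, -961, -1505.
2nd diffs: -88, -166, -268, -394, -544.
3rd diffs: -78, -102, -126, -150.
4th diffs: -24, -24, -24 (constant).
Newton forward-difference form: v_k = -12 + (-45)·C(k-1,1) + (-88)·C(k-1,2) + (-78)·C(k-1,3) + (-24)·C(k-1,4).
At k = 16: k-1 = 15, so v_{16} = -12 - 675 - 9240 - 35490 - 32760 = -78177.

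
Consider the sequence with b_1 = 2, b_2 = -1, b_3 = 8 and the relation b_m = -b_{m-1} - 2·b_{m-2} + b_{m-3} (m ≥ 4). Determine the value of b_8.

Iterate the recurrence:
b_4 = -4  b_5 = -13  b_6 = 29  b_7 = -7  b_8 = -64.

-64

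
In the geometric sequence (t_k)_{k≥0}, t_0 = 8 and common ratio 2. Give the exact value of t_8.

2048

t_k = 8·2^(k-0).
t_8 = 8·2^8 = 2048.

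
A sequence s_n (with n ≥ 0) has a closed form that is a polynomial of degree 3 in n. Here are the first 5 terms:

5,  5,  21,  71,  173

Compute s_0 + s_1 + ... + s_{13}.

23912

1st diffs: 0, 16, 50, 102.
2nd diffs: 16, 34, 52.
3rd diffs: 18, 18 (constant).
Newton forward-difference form: s_n = 5 + 16·C(n,2) + 18·C(n,3).
Continuing: …, 345, 605, 971, 1461, …, s_{13} = 6401.
Summing n = 0..13 (14 terms) gives 23912.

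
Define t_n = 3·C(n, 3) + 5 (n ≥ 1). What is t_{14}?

C(14, 3) = 364, so t_{14} = 1097.

1097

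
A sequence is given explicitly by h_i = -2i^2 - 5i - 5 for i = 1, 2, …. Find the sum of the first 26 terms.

Over i = 1..26: Σi = 351, Σi² = 6201.
Total = (-2)·6201 + (-5)·351 + (-5)·26 = -14287.

-14287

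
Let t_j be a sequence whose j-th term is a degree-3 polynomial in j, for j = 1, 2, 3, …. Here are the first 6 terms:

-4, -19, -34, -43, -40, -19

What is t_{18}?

3821

1st diffs: -15, -15, -9, 3, 21.
2nd diffs: 0, 6, 12, 18.
3rd diffs: 6, 6, 6 (constant).
Newton forward-difference form: t_j = -4 + (-15)·C(j-1,1) + 6·C(j-1,3).
At j = 18: j-1 = 17, so t_{18} = -4 - 255 + 4080 = 3821.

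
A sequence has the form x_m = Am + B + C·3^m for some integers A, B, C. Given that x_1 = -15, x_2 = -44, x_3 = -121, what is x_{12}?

-2125822

At m = 1, 2, 3: A + B + 3C = -15; 2A + B + 9C = -44; 3A + B + 27C = -121.
Subtracting the first from the second: A + 6C = -29.
Subtracting the second from the third: A + 18C = -77.
Solving: C = -4, A = -5, then B = 2.
Hence x_{12} = -5·12 + 2 + (-4)·531441 = -2125822.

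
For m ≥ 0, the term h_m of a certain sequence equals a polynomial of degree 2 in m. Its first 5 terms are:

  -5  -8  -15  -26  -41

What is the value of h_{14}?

1st diffs: -3, -7, -11, -15.
2nd diffs: -4, -4, -4 (constant).
So h_m = -2m^2 - m - 5.
Evaluating at m = 14 gives h_{14} = -411.

-411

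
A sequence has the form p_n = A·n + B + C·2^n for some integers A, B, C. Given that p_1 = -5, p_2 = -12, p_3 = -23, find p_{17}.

-262193

Plug in n = 1, 2, 3: A + B + 2C = -5; 2A + B + 4C = -12; 3A + B + 8C = -23.
Subtracting the first from the second: A + 2C = -7.
Subtracting the second from the third: A + 4C = -11.
Solving: C = -2, A = -3, then B = 2.
So p_n = -3·n + 2 + (-2)·2^n; at n=17 this is -262193.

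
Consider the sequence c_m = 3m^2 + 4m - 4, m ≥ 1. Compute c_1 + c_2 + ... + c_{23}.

13984

Over m = 1..23: Σm = 276, Σm² = 4324.
Total = (3)·4324 + (4)·276 + (-4)·23 = 13984.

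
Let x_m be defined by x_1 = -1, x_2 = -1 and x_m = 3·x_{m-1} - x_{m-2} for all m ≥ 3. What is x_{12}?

-10946

x_3 = -2; x_4 = -5; x_5 = -13; x_6 = -34; x_7 = -89; x_8 = -233; x_9 = -610; x_{10} = -1597; x_{11} = -4181; x_{12} = -10946.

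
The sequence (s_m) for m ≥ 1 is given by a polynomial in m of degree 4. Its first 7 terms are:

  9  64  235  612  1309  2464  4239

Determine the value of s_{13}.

40005

1st diffs: 55, 171, 377, 697, 1155, 1775.
2nd diffs: 116, 206, 320, 458, 620.
3rd diffs: 90, 114, 138, 162.
4th diffs: 24, 24, 24 (constant).
Newton forward-difference form: s_m = 9 + 55·C(m-1,1) + 116·C(m-1,2) + 90·C(m-1,3) + 24·C(m-1,4).
At m = 13: m-1 = 12, so s_{13} = 9 + 660 + 7656 + 19800 + 11880 = 40005.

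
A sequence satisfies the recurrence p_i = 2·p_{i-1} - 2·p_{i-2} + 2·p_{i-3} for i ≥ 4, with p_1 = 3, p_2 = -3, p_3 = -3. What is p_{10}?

Iterate the recurrence:
p_4 = 6;  p_5 = 12;  p_6 = 6;  p_7 = 0;  p_8 = 12;  p_9 = 36;  p_{10} = 48.

48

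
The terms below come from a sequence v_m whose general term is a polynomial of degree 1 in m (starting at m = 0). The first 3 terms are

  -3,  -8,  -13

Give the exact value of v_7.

-38

1st diffs: -5, -5 (constant).
So v_m = -5m - 3.
Evaluating at m = 7 gives v_7 = -38.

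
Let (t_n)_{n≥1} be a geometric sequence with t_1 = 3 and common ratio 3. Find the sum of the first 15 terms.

t_n = 3·3^(n-1).
S = 3·(3^15 - 1)/(3 - 1) = 3·(14348907 - 1)/(2) = 21523359.

21523359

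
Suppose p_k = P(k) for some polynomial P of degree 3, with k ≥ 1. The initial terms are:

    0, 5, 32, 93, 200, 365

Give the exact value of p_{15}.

1st diffs: 5, 27, 61, 107, 165.
2nd diffs: 22, 34, 46, 58.
3rd diffs: 12, 12, 12 (constant).
So p_k = 2k^3 - k^2 - 6k + 5.
Evaluating at k = 15 gives p_{15} = 6440.

6440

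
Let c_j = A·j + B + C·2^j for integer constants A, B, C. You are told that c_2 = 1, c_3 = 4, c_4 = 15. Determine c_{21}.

4194202

At j = 2, 3, 4: 2A + B + 4C = 1; 3A + B + 8C = 4; 4A + B + 16C = 15.
Subtracting the first from the second: A + 4C = 3.
Subtracting the second from the third: A + 8C = 11.
Solving: C = 2, A = -5, then B = 3.
So c_j = -5·j + 3 + 2·2^j; at j=21 this is 4194202.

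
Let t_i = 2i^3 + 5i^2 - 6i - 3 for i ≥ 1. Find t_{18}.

13173

t_{18} = 2·18^3 + 5·18^2 - 6·18 - 3 = 13173.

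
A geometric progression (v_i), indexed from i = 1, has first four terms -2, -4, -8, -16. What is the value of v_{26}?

Common ratio r = 2.
v_i = (-2)·2^(i-1).
v_{26} = (-2)·2^25 = -67108864.

-67108864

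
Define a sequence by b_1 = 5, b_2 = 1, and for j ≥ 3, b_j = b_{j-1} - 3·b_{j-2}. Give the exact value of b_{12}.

-212

Step forward from the initial values:
b_3 = -14;  b_4 = -17;  b_5 = 25;  b_6 = 76;  b_7 = 1;  b_8 = -227;  b_9 = -230;  b_{10} = 451;  b_{11} = 1141;  b_{12} = -212.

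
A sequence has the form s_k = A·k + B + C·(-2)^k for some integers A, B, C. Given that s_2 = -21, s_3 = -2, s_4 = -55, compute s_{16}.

Plug in k = 2, 3, 4: 2A + B + 4C = -21; 3A + B - 8C = -2; 4A + B + 16C = -55.
Subtracting the first from the second: A - 12C = 19.
Subtracting the second from the third: A + 24C = -53.
Solving: C = -2, A = -5, then B = -3.
So s_k = -5·k + (-3) + (-2)·(-2)^k; at k=16 this is -131155.

-131155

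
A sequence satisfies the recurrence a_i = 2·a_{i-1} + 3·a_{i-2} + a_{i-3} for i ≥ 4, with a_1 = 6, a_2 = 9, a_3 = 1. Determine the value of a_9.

a_4 = 35;  a_5 = 82;  a_6 = 270;  a_7 = 821;  a_8 = 2534;  a_9 = 7801.

7801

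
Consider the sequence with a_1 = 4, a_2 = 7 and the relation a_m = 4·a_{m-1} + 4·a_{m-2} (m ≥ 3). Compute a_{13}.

292757504

Iterate the recurrence:
a_3 = 44;  a_4 = 204;  a_5 = 992;  …;  a_{10} = 2600704;  a_{11} = 12557312;  a_{12} = 60632064;  a_{13} = 292757504.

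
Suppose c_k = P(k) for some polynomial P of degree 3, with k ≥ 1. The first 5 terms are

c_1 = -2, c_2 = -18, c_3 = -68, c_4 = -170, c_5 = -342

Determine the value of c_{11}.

1st diffs: -16, -50, -102, -172.
2nd diffs: -34, -52, -70.
3rd diffs: -18, -18 (constant).
Newton forward-difference form: c_k = -2 + (-16)·C(k-1,1) + (-34)·C(k-1,2) + (-18)·C(k-1,3).
At k = 11: k-1 = 10, so c_{11} = -2 - 160 - 1530 - 2160 = -3852.

-3852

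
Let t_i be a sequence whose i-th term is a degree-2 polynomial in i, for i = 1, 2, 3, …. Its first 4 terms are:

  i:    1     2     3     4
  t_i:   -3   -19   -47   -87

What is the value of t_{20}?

-2359

1st diffs: -16, -28, -40.
2nd diffs: -12, -12 (constant).
Newton forward-difference form: t_i = -3 + (-16)·C(i-1,1) + (-12)·C(i-1,2).
At i = 20: i-1 = 19, so t_{20} = -3 - 304 - 2052 = -2359.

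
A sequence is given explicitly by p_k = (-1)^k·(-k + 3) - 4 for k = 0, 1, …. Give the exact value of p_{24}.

-25

(-1)^24 = 1; -k + 3 at k=24 is -21; so p_{24} = -25.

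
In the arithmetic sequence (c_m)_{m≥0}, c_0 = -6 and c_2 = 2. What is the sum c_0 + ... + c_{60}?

6954

Common difference d = (2 - (-6)) / (2 - 0) = 4.
c_m = -6 + (m - 0)·4.
c_{60} = 234; S = 61·(-6 + 234)/2 = 6954.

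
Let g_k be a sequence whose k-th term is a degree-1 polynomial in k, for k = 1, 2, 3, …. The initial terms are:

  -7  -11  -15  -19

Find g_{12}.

-51

1st diffs: -4, -4, -4 (constant).
So g_k = -4k - 3.
Evaluating at k = 12 gives g_{12} = -51.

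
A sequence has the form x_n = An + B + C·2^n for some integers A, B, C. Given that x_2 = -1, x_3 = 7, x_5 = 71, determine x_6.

Plug in n = 2, 3, 5: 2A + B + 4C = -1; 3A + B + 8C = 7; 5A + B + 32C = 71.
Subtracting the first from the second: A + 4C = 8.
Subtracting the second from the third: 2A + 24C = 64.
Solving: C = 3, A = -4, then B = -5.
Therefore x_6 = -24 + (-5) + 3·64 = 163.

163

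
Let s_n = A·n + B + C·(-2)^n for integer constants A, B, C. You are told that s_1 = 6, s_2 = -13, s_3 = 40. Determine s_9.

Plug in n = 1, 2, 3: A + B - 2C = 6; 2A + B + 4C = -13; 3A + B - 8C = 40.
Subtracting the first from the second: A + 6C = -19.
Subtracting the second from the third: A - 12C = 53.
Solving: C = -4, A = 5, then B = -7.
Hence s_9 = 5·9 + (-7) + (-4)·(-512) = 2086.

2086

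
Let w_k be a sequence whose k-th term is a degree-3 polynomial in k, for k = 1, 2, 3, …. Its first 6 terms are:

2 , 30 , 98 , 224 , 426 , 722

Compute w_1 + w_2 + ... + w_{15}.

45740

1st diffs: 28, 68, 126, 202, 296.
2nd diffs: 40, 58, 76, 94.
3rd diffs: 18, 18, 18 (constant).
So w_k = 3k^3 + 2k^2 + k - 4.
Continuing: …, 1130, 1668, 2354, 3206, …, w_{15} = 10586.
Summing k = 1..15 (15 terms) gives 45740.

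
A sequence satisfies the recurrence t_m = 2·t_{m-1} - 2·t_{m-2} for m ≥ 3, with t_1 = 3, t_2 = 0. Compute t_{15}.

384

Compute successive terms:
t_3 = -6  t_4 = -12  t_5 = -12  …  t_{12} = -192  t_{13} = -192  t_{14} = 0  t_{15} = 384.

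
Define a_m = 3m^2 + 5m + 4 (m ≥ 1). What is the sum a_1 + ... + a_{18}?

Over m = 1..18: Σm = 171, Σm² = 2109.
Total = (3)·2109 + (5)·171 + (4)·18 = 7254.

7254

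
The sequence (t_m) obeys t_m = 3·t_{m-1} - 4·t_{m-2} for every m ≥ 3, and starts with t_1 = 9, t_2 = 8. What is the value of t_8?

t_3 = -12; t_4 = -68; t_5 = -156; t_6 = -196; t_7 = 36; t_8 = 892.

892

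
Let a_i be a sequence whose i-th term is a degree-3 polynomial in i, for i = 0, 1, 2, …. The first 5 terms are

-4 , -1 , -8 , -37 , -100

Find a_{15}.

1st diffs: 3, -7, -29, -63.
2nd diffs: -10, -22, -34.
3rd diffs: -12, -12 (constant).
Newton forward-difference form: a_i = -4 + 3·C(i,1) + (-10)·C(i,2) + (-12)·C(i,3).
At i = 15: i = 15, so a_{15} = -4 + 45 - 1050 - 5460 = -6469.

-6469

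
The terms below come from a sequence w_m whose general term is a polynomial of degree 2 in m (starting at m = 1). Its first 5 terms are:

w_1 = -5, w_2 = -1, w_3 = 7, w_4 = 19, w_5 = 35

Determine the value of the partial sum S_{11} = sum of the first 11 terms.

1st diffs: 4, 8, 12, 16.
2nd diffs: 4, 4, 4 (constant).
Newton forward-difference form: w_m = -5 + 4·C(m-1,1) + 4·C(m-1,2).
Continuing: …, 55, 79, 107, 139, …, w_{11} = 215.
Summing m = 1..11 (11 terms) gives 825.

825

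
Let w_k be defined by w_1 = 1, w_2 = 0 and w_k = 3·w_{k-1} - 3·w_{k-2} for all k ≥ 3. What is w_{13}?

729

Step forward from the initial values:
w_3 = -3; w_4 = -9; w_5 = -18; …; w_{10} = 243; w_{11} = 486; w_{12} = 729; w_{13} = 729.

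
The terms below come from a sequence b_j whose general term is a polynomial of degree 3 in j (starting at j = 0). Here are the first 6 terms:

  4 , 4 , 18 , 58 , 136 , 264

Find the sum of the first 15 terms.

1st diffs: 0, 14, 40, 78, 128.
2nd diffs: 14, 26, 38, 50.
3rd diffs: 12, 12, 12 (constant).
Newton forward-difference form: b_j = 4 + 14·C(j,2) + 12·C(j,3).
Continuing: …, 454, 718, 1068, 1516, …, b_{14} = 5646.
Summing j = 0..14 (15 terms) gives 22810.

22810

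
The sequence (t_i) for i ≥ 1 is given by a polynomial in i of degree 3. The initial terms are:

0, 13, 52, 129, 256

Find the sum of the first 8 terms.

1st diffs: 13, 39, 77, 127.
2nd diffs: 26, 38, 50.
3rd diffs: 12, 12 (constant).
Newton forward-difference form: t_i = 13·C(i-1,1) + 26·C(i-1,2) + 12·C(i-1,3).
Continuing: 445, 708, 1057.
Summing i = 1..8 (8 terms) gives 2660.

2660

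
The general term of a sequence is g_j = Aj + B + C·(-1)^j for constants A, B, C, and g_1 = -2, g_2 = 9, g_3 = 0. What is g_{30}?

37

Write the equations: A + B - C = -2; 2A + B + C = 9; 3A + B - C = 0.
Subtracting the first from the second: A + 2C = 11.
Subtracting the second from the third: A - 2C = -9.
Solving: C = 5, A = 1, then B = 2.
So g_j = 1·j + 2 + 5·(-1)^j; at j=30 this is 37.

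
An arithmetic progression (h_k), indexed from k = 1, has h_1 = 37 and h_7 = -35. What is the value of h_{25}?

Common difference d = (-35 - 37) / (7 - 1) = -12.
h_k = 37 + (k - 1)·(-12).
h_{25} = 37 + 24·(-12) = -251.

-251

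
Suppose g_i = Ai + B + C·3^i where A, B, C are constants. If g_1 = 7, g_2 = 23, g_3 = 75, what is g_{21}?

31381059567

Write the equations: A + B + 3C = 7; 2A + B + 9C = 23; 3A + B + 27C = 75.
Subtracting the first from the second: A + 6C = 16.
Subtracting the second from the third: A + 18C = 52.
Solving: C = 3, A = -2, then B = 0.
Hence g_{21} = -2·21 + 0 + 3·10460353203 = 31381059567.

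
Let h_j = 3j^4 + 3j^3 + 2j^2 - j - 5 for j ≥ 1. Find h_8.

13939

h_8 = 3·8^4 + 3·8^3 + 2·8^2 - 1·8 - 5 = 13939.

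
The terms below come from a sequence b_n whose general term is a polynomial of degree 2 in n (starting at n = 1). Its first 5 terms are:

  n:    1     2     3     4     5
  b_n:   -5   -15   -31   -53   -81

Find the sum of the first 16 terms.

-4640

1st diffs: -10, -16, -22, -28.
2nd diffs: -6, -6, -6 (constant).
So b_n = -3n^2 - n - 1.
Continuing: …, -115, -155, -201, -253, …, b_{16} = -785.
Summing n = 1..16 (16 terms) gives -4640.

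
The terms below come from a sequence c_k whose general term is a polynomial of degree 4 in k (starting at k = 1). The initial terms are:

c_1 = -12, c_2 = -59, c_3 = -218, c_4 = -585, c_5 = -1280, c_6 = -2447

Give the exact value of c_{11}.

-22082

1st diffs: -47, -159, -367, -695, -1167.
2nd diffs: -112, -208, -328, -472.
3rd diffs: -96, -120, -144.
4th diffs: -24, -24 (constant).
Newton forward-difference form: c_k = -12 + (-47)·C(k-1,1) + (-112)·C(k-1,2) + (-96)·C(k-1,3) + (-24)·C(k-1,4).
At k = 11: k-1 = 10, so c_{11} = -12 - 470 - 5040 - 11520 - 5040 = -22082.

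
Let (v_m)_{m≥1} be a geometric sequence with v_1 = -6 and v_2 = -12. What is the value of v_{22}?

-12582912

Common ratio r = 2.
v_m = (-6)·2^(m-1).
v_{22} = (-6)·2^21 = -12582912.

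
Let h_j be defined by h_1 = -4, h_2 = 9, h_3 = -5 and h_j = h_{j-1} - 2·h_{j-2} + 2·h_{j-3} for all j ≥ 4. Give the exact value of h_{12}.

-431

Step forward from the initial values:
h_4 = -31, h_5 = -3, h_6 = 49, h_7 = -7, h_8 = -111, h_9 = 1, h_{10} = 209, h_{11} = -15, h_{12} = -431.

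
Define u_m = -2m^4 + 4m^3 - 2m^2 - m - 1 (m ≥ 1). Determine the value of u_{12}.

u_{12} = -2·12^4 + 4·12^3 - 2·12^2 - 1·12 - 1 = -34861.

-34861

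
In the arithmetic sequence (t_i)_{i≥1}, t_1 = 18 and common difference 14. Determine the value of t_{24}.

t_i = 18 + (i - 1)·14.
t_{24} = 18 + 23·14 = 340.

340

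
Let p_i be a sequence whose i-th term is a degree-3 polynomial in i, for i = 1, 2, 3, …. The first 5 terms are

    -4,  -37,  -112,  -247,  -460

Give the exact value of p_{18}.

1st diffs: -33, -75, -135, -213.
2nd diffs: -42, -60, -78.
3rd diffs: -18, -18 (constant).
Newton forward-difference form: p_i = -4 + (-33)·C(i-1,1) + (-42)·C(i-1,2) + (-18)·C(i-1,3).
At i = 18: i-1 = 17, so p_{18} = -4 - 561 - 5712 - 12240 = -18517.

-18517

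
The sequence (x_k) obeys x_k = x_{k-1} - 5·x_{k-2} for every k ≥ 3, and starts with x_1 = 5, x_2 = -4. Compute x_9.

1091

Compute successive terms:
x_3 = -29, x_4 = -9, x_5 = 136, x_6 = 181, x_7 = -499, x_8 = -1404, x_9 = 1091.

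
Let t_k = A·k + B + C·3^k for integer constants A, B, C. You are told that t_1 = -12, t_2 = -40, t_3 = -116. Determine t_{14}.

-19131928

Write the equations: A + B + 3C = -12; 2A + B + 9C = -40; 3A + B + 27C = -116.
Subtracting the first from the second: A + 6C = -28.
Subtracting the second from the third: A + 18C = -76.
Solving: C = -4, A = -4, then B = 4.
So t_k = -4·k + 4 + (-4)·3^k; at k=14 this is -19131928.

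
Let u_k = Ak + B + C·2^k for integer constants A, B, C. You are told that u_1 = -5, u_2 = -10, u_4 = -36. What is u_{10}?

The three given values yield: A + B + 2C = -5; 2A + B + 4C = -10; 4A + B + 16C = -36.
Subtracting the first from the second: A + 2C = -5.
Subtracting the second from the third: 2A + 12C = -26.
Solving: C = -2, A = -1, then B = 0.
So u_k = -1·k + 0 + (-2)·2^k; at k=10 this is -2058.

-2058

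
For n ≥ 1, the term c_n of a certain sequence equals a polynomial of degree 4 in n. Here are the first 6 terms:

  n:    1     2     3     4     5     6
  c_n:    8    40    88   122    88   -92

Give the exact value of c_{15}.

1st diffs: 32, 48, 34, -34, -180.
2nd diffs: 16, -14, -68, -146.
3rd diffs: -30, -54, -78.
4th diffs: -24, -24 (constant).
Newton forward-difference form: c_n = 8 + 32·C(n-1,1) + 16·C(n-1,2) + (-30)·C(n-1,3) + (-24)·C(n-1,4).
At n = 15: n-1 = 14, so c_{15} = 8 + 448 + 1456 - 10920 - 24024 = -33032.

-33032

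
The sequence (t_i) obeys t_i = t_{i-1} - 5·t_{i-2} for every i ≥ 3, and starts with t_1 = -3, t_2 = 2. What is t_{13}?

31917

Step forward from the initial values:
t_3 = 17, t_4 = 7, t_5 = -78, …, t_{10} = -4753, t_{11} = -2038, t_{12} = 21727, t_{13} = 31917.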